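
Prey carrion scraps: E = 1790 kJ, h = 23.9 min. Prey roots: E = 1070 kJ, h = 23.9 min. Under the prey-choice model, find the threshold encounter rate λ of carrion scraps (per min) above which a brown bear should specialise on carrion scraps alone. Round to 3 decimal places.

The zero-one rule: include roots iff E₂/h₂ > λE₁/(1+λh₁). Equality gives the switch point.
λE₁h₂ = E₂ + λE₂h₁ ⇒ λ = E₂/(E₁h₂ − E₂h₁) = 1070/(4.278e+04 − 2.557e+04) = 0.06218 per min.

0.062 per min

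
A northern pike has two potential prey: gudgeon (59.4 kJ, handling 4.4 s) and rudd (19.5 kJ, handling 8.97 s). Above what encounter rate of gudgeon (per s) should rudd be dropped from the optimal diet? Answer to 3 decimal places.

Drop rudd once their profitability E₂/h₂ falls below the rate achievable on gudgeon alone: E₂/h₂ = λE₁/(1 + λh₁).
Solve for λ: λE₁h₂ = E₂(1 + λh₁) → λ(E₁h₂ − E₂h₁) = E₂ → λ = E₂/(E₁h₂ − E₂h₁).
λ = 19.5/(59.4×8.97 − 19.5×4.4) = 19.5/447 = 0.04362 per s.

0.044 per s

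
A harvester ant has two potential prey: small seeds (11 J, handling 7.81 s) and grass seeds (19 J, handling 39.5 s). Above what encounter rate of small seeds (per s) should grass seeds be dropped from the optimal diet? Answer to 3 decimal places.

At the threshold, the rate on small seeds alone equals the profitability of grass seeds: λ·11/(1 + λ·7.81) = 19/39.5 = 0.481.
Rearranging, λ(11 − 0.481×7.81) = 0.481, so λ = 0.481/7.243 = 0.06641 per s.

0.066 per s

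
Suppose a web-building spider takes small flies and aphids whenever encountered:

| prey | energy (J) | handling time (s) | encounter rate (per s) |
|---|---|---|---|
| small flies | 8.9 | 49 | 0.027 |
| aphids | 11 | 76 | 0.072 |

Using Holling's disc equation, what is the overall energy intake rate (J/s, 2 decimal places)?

R = (0.027×8.9 + 0.072×11) / (1 + 0.027×49 + 0.072×76) = 1.032/7.795 = 0.1324 J/s.

0.13 J/s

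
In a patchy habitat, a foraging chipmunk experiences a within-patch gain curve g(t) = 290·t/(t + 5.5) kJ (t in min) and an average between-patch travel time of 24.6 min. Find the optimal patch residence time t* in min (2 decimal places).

11.63 min

By the marginal value theorem, leave when the instantaneous gain rate g'(t) equals the habitat-wide average g(t)/(T + t).
g'(t) = 290·5.5/(t + 5.5)². Setting 290·5.5/(t+5.5)² = 290t/[(t+5.5)(24.6+t)] gives 5.5(24.6+t) = t(t+5.5), so t² = 5.5×24.6 = 135.3.
t* = √135.3 = 11.63 min.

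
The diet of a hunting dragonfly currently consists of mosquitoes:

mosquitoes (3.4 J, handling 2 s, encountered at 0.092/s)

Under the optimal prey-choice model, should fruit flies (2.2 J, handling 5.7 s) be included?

Intake rate on the current diet: R = (0.092×3.4) / (1 + 0.092×2) = 0.3128/1.184 = 0.2642 J/s.
fruit flies: E/h = 2.2/5.7 = 0.386 J/s.
Since 0.386 > R, including fruit flies increases the long-run rate.

Yes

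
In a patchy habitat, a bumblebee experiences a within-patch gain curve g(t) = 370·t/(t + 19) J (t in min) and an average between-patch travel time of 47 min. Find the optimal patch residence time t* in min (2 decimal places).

29.88 min

By the marginal value theorem, leave when the instantaneous gain rate g'(t) equals the habitat-wide average g(t)/(T + t).
g'(t) = 370·19/(t + 19)². Setting 370·19/(t+19)² = 370t/[(t+19)(47+t)] gives 19(47+t) = t(t+19), so t² = 19×47 = 893.
t* = √893 = 29.88 min.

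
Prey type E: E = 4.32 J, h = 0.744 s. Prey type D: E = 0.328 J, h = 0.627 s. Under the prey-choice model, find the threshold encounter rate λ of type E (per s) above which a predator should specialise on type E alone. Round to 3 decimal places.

0.133 per s

The zero-one rule: include type D iff E₂/h₂ > λE₁/(1+λh₁). Equality gives the switch point.
λE₁h₂ = E₂ + λE₂h₁ ⇒ λ = E₂/(E₁h₂ − E₂h₁) = 0.328/(2.709 − 0.244) = 0.1331 per s.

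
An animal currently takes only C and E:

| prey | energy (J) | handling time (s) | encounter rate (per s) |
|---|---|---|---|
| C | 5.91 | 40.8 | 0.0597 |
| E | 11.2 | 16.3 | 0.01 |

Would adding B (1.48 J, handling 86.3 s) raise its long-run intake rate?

No

Intake rate on the current diet: R = (0.0597×5.91 + 0.01×11.2) / (1 + 0.0597×40.8 + 0.01×16.3) = 0.4648/3.599 = 0.1292 J/s.
B: E/h = 1.48/86.3 = 0.01715 J/s.
0.01715 < 0.1292, so adding B would lower the average — exclude it.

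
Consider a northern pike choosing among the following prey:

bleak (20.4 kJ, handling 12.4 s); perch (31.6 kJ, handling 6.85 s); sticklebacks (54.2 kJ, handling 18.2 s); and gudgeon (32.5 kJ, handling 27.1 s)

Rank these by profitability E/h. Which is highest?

In descending order of E/h:
perch: 31.6/6.85 = 4.61 kJ/s
sticklebacks: 54.2/18.2 = 2.98 kJ/s
bleak: 20.4/12.4 = 1.65 kJ/s
gudgeon: 32.5/27.1 = 1.2 kJ/s

perch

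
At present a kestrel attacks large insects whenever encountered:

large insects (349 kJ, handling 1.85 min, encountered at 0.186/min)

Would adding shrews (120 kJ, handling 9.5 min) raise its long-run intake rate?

On large insects alone, R = ΣλE/(1+Σλh) = 64.91/1.344 = 48.3 kJ/min.
Profitability of shrews: 120/9.5 = 12.63 kJ/min.
12.63 < 48.3, so adding shrews would lower the average — exclude it.

No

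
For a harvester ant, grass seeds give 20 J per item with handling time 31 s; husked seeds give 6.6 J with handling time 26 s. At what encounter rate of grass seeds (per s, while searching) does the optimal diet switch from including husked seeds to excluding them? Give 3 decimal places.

0.021 per s

The zero-one rule: include husked seeds iff E₂/h₂ > λE₁/(1+λh₁). Equality gives the switch point.
λE₁h₂ = E₂ + λE₂h₁ ⇒ λ = E₂/(E₁h₂ − E₂h₁) = 6.6/(520 − 204.6) = 0.02093 per s.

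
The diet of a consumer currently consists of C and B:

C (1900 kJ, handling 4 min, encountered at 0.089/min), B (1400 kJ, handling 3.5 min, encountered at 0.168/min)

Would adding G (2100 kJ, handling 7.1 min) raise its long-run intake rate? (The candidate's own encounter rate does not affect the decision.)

Yes

On C and B alone, R = ΣλE/(1+Σλh) = 404.3/1.944 = 208 kJ/min.
Profitability of G: 2100/7.1 = 295.8 kJ/min.
295.8 > 208, so adding G raises the average — include it.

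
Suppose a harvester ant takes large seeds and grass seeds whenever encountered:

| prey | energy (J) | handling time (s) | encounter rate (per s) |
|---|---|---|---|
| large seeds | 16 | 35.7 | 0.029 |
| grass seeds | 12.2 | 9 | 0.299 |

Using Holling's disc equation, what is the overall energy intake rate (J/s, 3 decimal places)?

0.870 J/s

R = Σλ_iE_i / (1 + Σλ_ih_i)
Numerator: 0.029×16 + 0.299×12.2 = 4.112
Denominator: 1 + 0.029×35.7 + 0.299×9 = 4.726
R = 4.112/4.726 = 0.87 J/s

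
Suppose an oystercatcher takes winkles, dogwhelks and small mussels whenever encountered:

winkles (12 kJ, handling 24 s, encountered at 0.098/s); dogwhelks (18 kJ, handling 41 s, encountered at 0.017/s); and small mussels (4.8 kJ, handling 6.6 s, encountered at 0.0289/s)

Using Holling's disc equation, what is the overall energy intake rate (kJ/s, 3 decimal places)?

0.382 kJ/s

R = Σλ_iE_i / (1 + Σλ_ih_i)
Numerator: 0.098×12 + 0.017×18 + 0.0289×4.8 = 1.621
Denominator: 1 + 0.098×24 + 0.017×41 + 0.0289×6.6 = 4.24
R = 1.621/4.24 = 0.3823 kJ/s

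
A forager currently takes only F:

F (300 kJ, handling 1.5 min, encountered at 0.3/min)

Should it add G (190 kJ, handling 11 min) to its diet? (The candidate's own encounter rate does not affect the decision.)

No

Intake rate on the current diet: R = (0.3×300) / (1 + 0.3×1.5) = 90/1.45 = 62.07 kJ/min.
G: E/h = 190/11 = 17.27 kJ/min.
17.27 < 62.07, so adding G would lower the average — exclude it.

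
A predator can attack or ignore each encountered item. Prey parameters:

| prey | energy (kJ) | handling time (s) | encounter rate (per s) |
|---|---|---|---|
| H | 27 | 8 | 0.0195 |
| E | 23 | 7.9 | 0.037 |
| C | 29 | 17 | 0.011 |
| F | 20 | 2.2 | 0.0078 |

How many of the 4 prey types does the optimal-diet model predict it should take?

4

Rank by E/h (kJ/s): F 9.09, H 3.38, E 2.91, C 1.71. Include each in turn until the next type's E/h falls below the running intake rate.
Rate on top 1: 0.1534. H: 3.38 > 0.1534 → include.
Rate on top 2: 0.5818. E: 2.91 > 0.5818 → include.
Rate on top 3: 1.046. C: 1.71 > 1.046 → include.
Optimal diet: F, H, E, C — 4 of 4 types.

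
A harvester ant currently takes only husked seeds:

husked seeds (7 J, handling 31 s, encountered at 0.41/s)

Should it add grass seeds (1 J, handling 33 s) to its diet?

No

On husked seeds alone, R = ΣλE/(1+Σλh) = 2.87/13.71 = 0.2093 J/s.
grass seeds: E/h = 1/33 = 0.0303 J/s.
0.0303 < 0.2093, so adding grass seeds would lower the average — exclude it.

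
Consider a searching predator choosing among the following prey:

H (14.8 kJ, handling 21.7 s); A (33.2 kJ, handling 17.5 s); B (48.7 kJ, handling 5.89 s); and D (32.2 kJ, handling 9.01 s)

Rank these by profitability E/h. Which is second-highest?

D

Profitability E/h (kJ/s): H = 14.8/21.7 = 0.682, A = 33.2/17.5 = 1.9, B = 48.7/5.89 = 8.27, D = 32.2/9.01 = 3.57.
Ranked: B > D > A > H.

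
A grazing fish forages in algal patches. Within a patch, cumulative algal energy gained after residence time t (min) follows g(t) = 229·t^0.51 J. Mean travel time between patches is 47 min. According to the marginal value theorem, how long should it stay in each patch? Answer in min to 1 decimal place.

Optimal t* satisfies g'(t*) = g(t*)/(T + t*).
g'(t) = 0.51·229·t^-0.49. Setting 0.51·229·t^-0.49 = 229·t^0.51/(47+t) gives 0.51(47+t) = t, so 0.49·t = 0.51×47.
t* = 0.51×47/0.49 = 48.92 min.

48.9 min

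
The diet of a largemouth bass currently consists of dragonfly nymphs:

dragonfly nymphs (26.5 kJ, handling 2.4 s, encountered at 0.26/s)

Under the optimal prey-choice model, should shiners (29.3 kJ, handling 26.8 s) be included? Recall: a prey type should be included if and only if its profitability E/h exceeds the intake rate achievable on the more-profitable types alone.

Intake rate on the current diet: R = (0.26×26.5) / (1 + 0.26×2.4) = 6.89/1.624 = 4.243 kJ/s.
shiners: E/h = 29.3/26.8 = 1.093 kJ/s.
Since 1.093 < R, time spent handling shiners is better spent searching.

No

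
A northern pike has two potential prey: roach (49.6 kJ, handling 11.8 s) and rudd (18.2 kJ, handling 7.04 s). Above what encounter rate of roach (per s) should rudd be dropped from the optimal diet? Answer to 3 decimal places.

0.135 per s

The zero-one rule: include rudd iff E₂/h₂ > λE₁/(1+λh₁). Equality gives the switch point.
λE₁h₂ = E₂ + λE₂h₁ ⇒ λ = E₂/(E₁h₂ − E₂h₁) = 18.2/(349.2 − 214.8) = 0.1354 per s.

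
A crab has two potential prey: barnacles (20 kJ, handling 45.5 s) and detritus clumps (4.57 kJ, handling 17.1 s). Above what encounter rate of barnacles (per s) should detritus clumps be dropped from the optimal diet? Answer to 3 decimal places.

The zero-one rule: include detritus clumps iff E₂/h₂ > λE₁/(1+λh₁). Equality gives the switch point.
λE₁h₂ = E₂ + λE₂h₁ ⇒ λ = E₂/(E₁h₂ − E₂h₁) = 4.57/(342 − 207.9) = 0.03409 per s.

0.034 per s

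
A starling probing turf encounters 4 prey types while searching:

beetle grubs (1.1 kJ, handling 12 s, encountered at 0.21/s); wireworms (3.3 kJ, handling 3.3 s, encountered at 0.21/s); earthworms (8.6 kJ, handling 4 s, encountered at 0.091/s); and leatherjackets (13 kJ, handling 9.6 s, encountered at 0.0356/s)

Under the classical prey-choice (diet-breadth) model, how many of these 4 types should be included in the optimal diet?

3

E/h in descending order: earthworms 2.15, leatherjackets 1.35, wireworms 1, beetle grubs 0.0917 kJ/s. The optimal diet is the largest prefix of this list for which every included type satisfies E_i/h_i > R on the types above it.
Rate on top 1: 0.5738. leatherjackets: 1.35 > 0.5738 → include.
Rate on top 2: 0.7301. wireworms: 1 > 0.7301 → include.
Rate on top 3: 0.8081. beetle grubs: 0.0917 < 0.8081 → exclude; stop.
Optimal diet: earthworms, leatherjackets, wireworms — 3 of 4 types.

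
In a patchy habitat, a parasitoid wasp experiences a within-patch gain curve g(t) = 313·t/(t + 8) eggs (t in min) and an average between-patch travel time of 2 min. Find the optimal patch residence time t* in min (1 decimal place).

4.0 min

Optimal t* satisfies g'(t*) = g(t*)/(T + t*).
g'(t) = 313·8/(t + 8)². Setting 313·8/(t+8)² = 313t/[(t+8)(2+t)] gives 8(2+t) = t(t+8), so t² = 8×2 = 16.
t* = √16 = 4 min.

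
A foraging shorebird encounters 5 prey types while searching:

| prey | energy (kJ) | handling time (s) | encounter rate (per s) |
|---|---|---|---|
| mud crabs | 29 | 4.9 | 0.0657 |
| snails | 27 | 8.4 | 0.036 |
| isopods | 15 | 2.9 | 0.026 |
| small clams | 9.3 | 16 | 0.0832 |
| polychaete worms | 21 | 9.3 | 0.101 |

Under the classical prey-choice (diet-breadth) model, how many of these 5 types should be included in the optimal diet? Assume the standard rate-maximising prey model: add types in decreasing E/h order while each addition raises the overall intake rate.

4

Profitabilities (E/h, kJ/s): mud crabs 5.92, isopods 5.17, snails 3.21, polychaete worms 2.26, small clams 0.581. Add prey in this order while the next type's profitability exceeds the intake rate on those already taken.
Rate on top 1: 1.441. isopods: 5.17 > 1.441 → include.
Rate on top 2: 1.643. snails: 3.21 > 1.643 → include.
Rate on top 3: 1.922. polychaete worms: 2.26 > 1.922 → include.
Rate on top 4: 2.042. small clams: 0.581 < 2.042 → exclude; stop.
Optimal diet: mud crabs, isopods, snails, polychaete worms — 4 of 5 types.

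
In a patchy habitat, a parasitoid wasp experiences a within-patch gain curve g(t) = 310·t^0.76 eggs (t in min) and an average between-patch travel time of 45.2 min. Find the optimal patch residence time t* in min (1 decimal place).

Optimal t* satisfies g'(t*) = g(t*)/(T + t*).
g'(t) = 0.76·310·t^-0.24. Setting 0.76·310·t^-0.24 = 310·t^0.76/(45.2+t) gives 0.76(45.2+t) = t, so 0.24·t = 0.76×45.2.
t* = 0.76×45.2/0.24 = 143.1 min.

143.1 min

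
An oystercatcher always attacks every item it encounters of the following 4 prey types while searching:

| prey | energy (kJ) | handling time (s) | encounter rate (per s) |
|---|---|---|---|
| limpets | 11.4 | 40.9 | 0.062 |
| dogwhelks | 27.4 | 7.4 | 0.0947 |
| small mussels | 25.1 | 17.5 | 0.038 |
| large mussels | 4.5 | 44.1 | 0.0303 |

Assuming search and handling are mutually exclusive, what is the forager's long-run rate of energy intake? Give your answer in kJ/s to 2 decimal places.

Energy encountered per unit search time: 0.062×11.4 + 0.0947×27.4 + 0.038×25.1 + 0.0303×4.5 = 4.392 kJ/s.
Handling time per unit search time: 0.062×40.9 + 0.0947×7.4 + 0.038×17.5 + 0.0303×44.1 = 5.238.
Rate = 4.392/(1 + 5.238) = 0.704 kJ/s.

0.70 kJ/s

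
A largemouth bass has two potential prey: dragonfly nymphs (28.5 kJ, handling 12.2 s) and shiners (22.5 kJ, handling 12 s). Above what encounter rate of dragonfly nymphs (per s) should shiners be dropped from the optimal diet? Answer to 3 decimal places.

The zero-one rule: include shiners iff E₂/h₂ > λE₁/(1+λh₁). Equality gives the switch point.
λE₁h₂ = E₂ + λE₂h₁ ⇒ λ = E₂/(E₁h₂ − E₂h₁) = 22.5/(342 − 274.5) = 0.3333 per s.

0.333 per s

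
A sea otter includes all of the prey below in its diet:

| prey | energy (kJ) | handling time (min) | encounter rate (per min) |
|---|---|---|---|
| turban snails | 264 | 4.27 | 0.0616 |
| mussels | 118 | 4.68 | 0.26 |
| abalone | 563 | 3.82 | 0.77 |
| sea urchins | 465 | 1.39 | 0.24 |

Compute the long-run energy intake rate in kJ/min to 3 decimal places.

102.879 kJ/min

Energy encountered per unit search time: 0.0616×264 + 0.26×118 + 0.77×563 + 0.24×465 = 592.1 kJ/min.
Handling time per unit search time: 0.0616×4.27 + 0.26×4.68 + 0.77×3.82 + 0.24×1.39 = 4.755.
Rate = 592.1/(1 + 4.755) = 102.9 kJ/min.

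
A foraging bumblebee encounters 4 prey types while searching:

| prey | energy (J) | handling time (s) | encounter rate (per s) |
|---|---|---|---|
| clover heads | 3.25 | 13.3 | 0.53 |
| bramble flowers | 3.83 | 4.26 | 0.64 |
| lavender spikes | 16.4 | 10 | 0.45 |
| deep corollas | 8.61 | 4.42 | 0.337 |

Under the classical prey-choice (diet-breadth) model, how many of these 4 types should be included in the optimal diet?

Rank by E/h (J/s): deep corollas 1.95, lavender spikes 1.64, bramble flowers 0.899, clover heads 0.244. Include each in turn until the next type's E/h falls below the running intake rate.
Rate on top 1: 1.166. lavender spikes: 1.64 > 1.166 → include.
Rate on top 2: 1.471. bramble flowers: 0.899 < 1.471 → exclude; stop.
Optimal diet: deep corollas, lavender spikes — 2 of 4 types.

2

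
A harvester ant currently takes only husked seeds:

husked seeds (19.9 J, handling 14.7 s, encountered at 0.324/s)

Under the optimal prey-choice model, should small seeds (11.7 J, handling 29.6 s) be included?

No

Current rate: (0.324×19.9)/(1 + 0.324×14.7) = 1.119 J/s.
Profitability of small seeds: 11.7/29.6 = 0.3953 J/s.
Since 0.3953 < R, time spent handling small seeds is better spent searching.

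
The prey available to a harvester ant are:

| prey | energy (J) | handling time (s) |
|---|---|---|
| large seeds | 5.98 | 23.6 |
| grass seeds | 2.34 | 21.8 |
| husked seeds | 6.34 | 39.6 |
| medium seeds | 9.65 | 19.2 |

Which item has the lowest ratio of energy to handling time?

Profitability E/h (J/s): large seeds = 5.98/23.6 = 0.253, grass seeds = 2.34/21.8 = 0.107, husked seeds = 6.34/39.6 = 0.16, medium seeds = 9.65/19.2 = 0.503.
Ranked: medium seeds > large seeds > husked seeds > grass seeds.

grass seeds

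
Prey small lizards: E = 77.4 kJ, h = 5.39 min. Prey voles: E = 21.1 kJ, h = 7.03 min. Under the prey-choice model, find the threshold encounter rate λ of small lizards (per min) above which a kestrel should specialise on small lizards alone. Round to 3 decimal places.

The zero-one rule: include voles iff E₂/h₂ > λE₁/(1+λh₁). Equality gives the switch point.
λE₁h₂ = E₂ + λE₂h₁ ⇒ λ = E₂/(E₁h₂ − E₂h₁) = 21.1/(544.1 − 113.7) = 0.04902 per min.

0.049 per min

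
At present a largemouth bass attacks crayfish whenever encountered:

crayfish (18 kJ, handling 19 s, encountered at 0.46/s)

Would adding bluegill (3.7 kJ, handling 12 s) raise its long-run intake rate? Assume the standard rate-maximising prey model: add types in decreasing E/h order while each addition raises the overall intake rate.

Current rate: (0.46×18)/(1 + 0.46×19) = 0.8501 kJ/s.
Profitability of bluegill: 3.7/12 = 0.3083 kJ/s.
Since 0.3083 < R, time spent handling bluegill is better spent searching.

No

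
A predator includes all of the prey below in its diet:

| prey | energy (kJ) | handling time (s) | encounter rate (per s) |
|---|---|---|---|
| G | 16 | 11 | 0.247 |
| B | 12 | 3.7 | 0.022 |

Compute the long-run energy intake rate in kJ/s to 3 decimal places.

1.110 kJ/s

R = (0.247×16 + 0.022×12) / (1 + 0.247×11 + 0.022×3.7) = 4.216/3.798 = 1.11 kJ/s.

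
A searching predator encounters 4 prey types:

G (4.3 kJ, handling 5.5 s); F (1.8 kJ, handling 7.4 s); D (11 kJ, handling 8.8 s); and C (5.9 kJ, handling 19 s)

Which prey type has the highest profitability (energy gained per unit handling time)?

D

Profitability E/h (kJ/s): G = 4.3/5.5 = 0.782, F = 1.8/7.4 = 0.243, D = 11/8.8 = 1.25, C = 5.9/19 = 0.311.
Ranked: D > G > C > F.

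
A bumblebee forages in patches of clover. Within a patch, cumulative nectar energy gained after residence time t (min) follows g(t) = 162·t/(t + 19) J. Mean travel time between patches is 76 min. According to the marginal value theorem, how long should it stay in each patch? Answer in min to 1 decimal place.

38.0 min

By the marginal value theorem, leave when the instantaneous gain rate g'(t) equals the habitat-wide average g(t)/(T + t).
g'(t) = 162·19/(t + 19)². Setting 162·19/(t+19)² = 162t/[(t+19)(76+t)] gives 19(76+t) = t(t+19), so t² = 19×76 = 1444.
t* = √1444 = 38 min.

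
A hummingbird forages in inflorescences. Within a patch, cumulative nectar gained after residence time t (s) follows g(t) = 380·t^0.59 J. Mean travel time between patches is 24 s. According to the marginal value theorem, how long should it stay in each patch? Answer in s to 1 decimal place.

34.5 s

Maximise g(t)/(T+t): set derivative to zero → g'(t)(T+t) = g(t).
g'(t) = 0.59·380·t^-0.41. Setting 0.59·380·t^-0.41 = 380·t^0.59/(24+t) gives 0.59(24+t) = t, so 0.41·t = 0.59×24.
t* = 0.59×24/0.41 = 34.54 s.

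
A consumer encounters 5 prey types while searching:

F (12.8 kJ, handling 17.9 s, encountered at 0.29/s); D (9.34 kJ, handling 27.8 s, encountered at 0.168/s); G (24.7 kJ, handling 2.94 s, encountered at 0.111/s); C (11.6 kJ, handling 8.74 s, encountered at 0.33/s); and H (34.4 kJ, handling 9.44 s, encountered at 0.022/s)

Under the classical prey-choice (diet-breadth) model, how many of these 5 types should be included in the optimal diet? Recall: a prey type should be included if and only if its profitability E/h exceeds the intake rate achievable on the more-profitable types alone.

2

E/h in descending order: G 8.4, H 3.64, C 1.33, F 0.715, D 0.336 kJ/s. The optimal diet is the largest prefix of this list for which every included type satisfies E_i/h_i > R on the types above it.
Rate on top 1: 2.067. H: 3.64 > 2.067 → include.
Rate on top 2: 2.281. C: 1.33 < 2.281 → exclude; stop.
Optimal diet: G, H — 2 of 5 types.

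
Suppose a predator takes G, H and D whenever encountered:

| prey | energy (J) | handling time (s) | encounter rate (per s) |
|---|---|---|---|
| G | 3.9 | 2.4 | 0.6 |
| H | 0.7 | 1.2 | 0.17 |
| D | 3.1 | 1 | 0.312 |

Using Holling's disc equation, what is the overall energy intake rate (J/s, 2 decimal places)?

1.16 J/s

R = Σλ_iE_i / (1 + Σλ_ih_i)
Numerator: 0.6×3.9 + 0.17×0.7 + 0.312×3.1 = 3.426
Denominator: 1 + 0.6×2.4 + 0.17×1.2 + 0.312×1 = 2.956
R = 3.426/2.956 = 1.159 J/s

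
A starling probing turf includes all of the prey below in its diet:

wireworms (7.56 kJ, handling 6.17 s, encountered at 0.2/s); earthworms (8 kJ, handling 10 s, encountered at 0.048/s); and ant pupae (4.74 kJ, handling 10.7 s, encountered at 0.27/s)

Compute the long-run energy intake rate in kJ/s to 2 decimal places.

0.57 kJ/s

R = Σλ_iE_i / (1 + Σλ_ih_i)
Numerator: 0.2×7.56 + 0.048×8 + 0.27×4.74 = 3.176
Denominator: 1 + 0.2×6.17 + 0.048×10 + 0.27×10.7 = 5.603
R = 3.176/5.603 = 0.5668 kJ/s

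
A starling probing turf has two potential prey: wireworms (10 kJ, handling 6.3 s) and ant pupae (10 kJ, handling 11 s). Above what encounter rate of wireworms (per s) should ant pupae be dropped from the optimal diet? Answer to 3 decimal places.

0.213 per s

Drop ant pupae once their profitability E₂/h₂ falls below the rate achievable on wireworms alone: E₂/h₂ = λE₁/(1 + λh₁).
Solve for λ: λE₁h₂ = E₂(1 + λh₁) → λ(E₁h₂ − E₂h₁) = E₂ → λ = E₂/(E₁h₂ − E₂h₁).
λ = 10/(10×11 − 10×6.3) = 10/47 = 0.2128 per s.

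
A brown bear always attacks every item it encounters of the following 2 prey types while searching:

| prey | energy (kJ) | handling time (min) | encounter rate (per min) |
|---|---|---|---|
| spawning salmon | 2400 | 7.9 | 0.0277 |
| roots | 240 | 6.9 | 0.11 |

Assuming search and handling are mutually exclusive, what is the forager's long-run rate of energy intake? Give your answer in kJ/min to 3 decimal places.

R = (0.0277×2400 + 0.11×240) / (1 + 0.0277×7.9 + 0.11×6.9) = 92.88/1.978 = 46.96 kJ/min.

46.961 kJ/min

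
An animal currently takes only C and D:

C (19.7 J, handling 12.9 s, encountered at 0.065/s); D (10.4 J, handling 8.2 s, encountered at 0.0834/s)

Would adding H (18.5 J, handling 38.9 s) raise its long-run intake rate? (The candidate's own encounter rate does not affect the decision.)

Intake rate on the current diet: R = (0.065×19.7 + 0.0834×10.4) / (1 + 0.065×12.9 + 0.0834×8.2) = 2.148/2.522 = 0.8515 J/s.
H: E/h = 18.5/38.9 = 0.4756 J/s.
Since 0.4756 < R, time spent handling H is better spent searching.

No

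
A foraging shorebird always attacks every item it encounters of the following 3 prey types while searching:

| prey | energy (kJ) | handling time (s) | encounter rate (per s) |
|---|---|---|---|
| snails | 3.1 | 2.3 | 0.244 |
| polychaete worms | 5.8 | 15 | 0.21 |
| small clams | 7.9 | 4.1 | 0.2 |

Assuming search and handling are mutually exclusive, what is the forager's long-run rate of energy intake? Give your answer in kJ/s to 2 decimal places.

Energy encountered per unit search time: 0.244×3.1 + 0.21×5.8 + 0.2×7.9 = 3.554 kJ/s.
Handling time per unit search time: 0.244×2.3 + 0.21×15 + 0.2×4.1 = 4.531.
Rate = 3.554/(1 + 4.531) = 0.6426 kJ/s.

0.64 kJ/s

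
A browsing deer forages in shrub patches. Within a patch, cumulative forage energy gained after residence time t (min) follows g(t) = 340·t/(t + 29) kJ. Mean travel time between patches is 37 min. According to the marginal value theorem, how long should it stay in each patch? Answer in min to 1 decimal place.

Optimal t* satisfies g'(t*) = g(t*)/(T + t*).
g'(t) = 340·29/(t + 29)². Setting 340·29/(t+29)² = 340t/[(t+29)(37+t)] gives 29(37+t) = t(t+29), so t² = 29×37 = 1073.
t* = √1073 = 32.76 min.

32.8 min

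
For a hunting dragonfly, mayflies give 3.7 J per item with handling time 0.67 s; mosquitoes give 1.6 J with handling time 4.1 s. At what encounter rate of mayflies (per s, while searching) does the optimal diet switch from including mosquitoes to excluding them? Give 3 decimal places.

The zero-one rule: include mosquitoes iff E₂/h₂ > λE₁/(1+λh₁). Equality gives the switch point.
λE₁h₂ = E₂ + λE₂h₁ ⇒ λ = E₂/(E₁h₂ − E₂h₁) = 1.6/(15.17 − 1.072) = 0.1135 per s.

0.113 per s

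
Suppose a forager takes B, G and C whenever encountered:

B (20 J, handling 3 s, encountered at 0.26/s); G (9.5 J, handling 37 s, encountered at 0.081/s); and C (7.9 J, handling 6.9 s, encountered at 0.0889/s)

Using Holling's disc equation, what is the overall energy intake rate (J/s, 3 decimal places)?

R = Σλ_iE_i / (1 + Σλ_ih_i)
Numerator: 0.26×20 + 0.081×9.5 + 0.0889×7.9 = 6.672
Denominator: 1 + 0.26×3 + 0.081×37 + 0.0889×6.9 = 5.39
R = 6.672/5.39 = 1.238 J/s

1.238 J/s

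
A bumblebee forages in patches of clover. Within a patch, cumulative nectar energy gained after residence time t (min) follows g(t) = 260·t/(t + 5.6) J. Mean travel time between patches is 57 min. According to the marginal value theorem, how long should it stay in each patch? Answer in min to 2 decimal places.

Maximise g(t)/(T+t): set derivative to zero → g'(t)(T+t) = g(t).
g'(t) = 260·5.6/(t + 5.6)². Setting 260·5.6/(t+5.6)² = 260t/[(t+5.6)(57+t)] gives 5.6(57+t) = t(t+5.6), so t² = 5.6×57 = 319.2.
t* = √319.2 = 17.87 min.

17.87 min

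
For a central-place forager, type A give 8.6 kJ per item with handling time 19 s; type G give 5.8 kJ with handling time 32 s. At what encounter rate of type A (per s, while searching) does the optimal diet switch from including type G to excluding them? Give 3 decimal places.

0.035 per s

At the threshold, the rate on type A alone equals the profitability of type G: λ·8.6/(1 + λ·19) = 5.8/32 = 0.1812.
Rearranging, λ(8.6 − 0.1812×19) = 0.1812, so λ = 0.1812/5.156 = 0.03515 per s.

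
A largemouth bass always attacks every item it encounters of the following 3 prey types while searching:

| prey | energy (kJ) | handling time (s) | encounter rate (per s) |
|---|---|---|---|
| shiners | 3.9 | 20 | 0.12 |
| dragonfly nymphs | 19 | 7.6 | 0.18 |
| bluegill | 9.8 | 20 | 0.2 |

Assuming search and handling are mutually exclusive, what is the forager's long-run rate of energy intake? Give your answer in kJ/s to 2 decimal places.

0.67 kJ/s

Energy encountered per unit search time: 0.12×3.9 + 0.18×19 + 0.2×9.8 = 5.848 kJ/s.
Handling time per unit search time: 0.12×20 + 0.18×7.6 + 0.2×20 = 7.768.
Rate = 5.848/(1 + 7.768) = 0.667 kJ/s.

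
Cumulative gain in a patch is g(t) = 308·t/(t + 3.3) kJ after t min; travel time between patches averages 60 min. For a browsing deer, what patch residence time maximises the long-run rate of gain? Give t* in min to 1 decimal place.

Maximise g(t)/(T+t): set derivative to zero → g'(t)(T+t) = g(t).
g'(t) = 308·3.3/(t + 3.3)². Setting 308·3.3/(t+3.3)² = 308t/[(t+3.3)(60+t)] gives 3.3(60+t) = t(t+3.3), so t² = 3.3×60 = 198.
t* = √198 = 14.07 min.

14.1 min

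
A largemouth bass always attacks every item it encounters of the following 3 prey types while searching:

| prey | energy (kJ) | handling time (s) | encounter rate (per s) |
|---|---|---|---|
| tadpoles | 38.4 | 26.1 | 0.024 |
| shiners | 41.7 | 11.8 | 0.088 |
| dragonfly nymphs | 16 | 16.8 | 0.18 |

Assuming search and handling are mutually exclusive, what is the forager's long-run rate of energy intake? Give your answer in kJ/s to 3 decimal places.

R = (0.024×38.4 + 0.088×41.7 + 0.18×16) / (1 + 0.024×26.1 + 0.088×11.8 + 0.18×16.8) = 7.471/5.689 = 1.313 kJ/s.

1.313 kJ/s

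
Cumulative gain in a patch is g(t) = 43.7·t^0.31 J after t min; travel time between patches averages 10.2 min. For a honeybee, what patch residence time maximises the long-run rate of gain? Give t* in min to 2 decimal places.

Optimal t* satisfies g'(t*) = g(t*)/(T + t*).
g'(t) = 0.31·43.7·t^-0.69. Setting 0.31·43.7·t^-0.69 = 43.7·t^0.31/(10.2+t) gives 0.31(10.2+t) = t, so 0.69·t = 0.31×10.2.
t* = 0.31×10.2/0.69 = 4.583 min.

4.58 min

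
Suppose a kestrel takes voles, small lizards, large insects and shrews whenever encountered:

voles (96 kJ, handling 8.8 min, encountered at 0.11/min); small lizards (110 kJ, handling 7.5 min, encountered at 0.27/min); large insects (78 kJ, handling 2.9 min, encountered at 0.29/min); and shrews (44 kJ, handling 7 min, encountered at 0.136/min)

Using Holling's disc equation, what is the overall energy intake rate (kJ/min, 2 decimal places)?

11.90 kJ/min

Energy encountered per unit search time: 0.11×96 + 0.27×110 + 0.29×78 + 0.136×44 = 68.86 kJ/min.
Handling time per unit search time: 0.11×8.8 + 0.27×7.5 + 0.29×2.9 + 0.136×7 = 4.786.
Rate = 68.86/(1 + 4.786) = 11.9 kJ/min.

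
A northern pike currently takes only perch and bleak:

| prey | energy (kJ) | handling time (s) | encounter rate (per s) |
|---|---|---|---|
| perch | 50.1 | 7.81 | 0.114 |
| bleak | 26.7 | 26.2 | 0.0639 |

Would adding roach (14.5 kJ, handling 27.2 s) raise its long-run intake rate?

On perch and bleak alone, R = ΣλE/(1+Σλh) = 7.418/3.565 = 2.081 kJ/s.
roach: E/h = 14.5/27.2 = 0.5331 kJ/s.
Since 0.5331 < R, time spent handling roach is better spent searching.

No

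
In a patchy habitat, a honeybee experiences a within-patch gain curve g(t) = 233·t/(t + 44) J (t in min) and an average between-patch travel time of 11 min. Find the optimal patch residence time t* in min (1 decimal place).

Maximise g(t)/(T+t): set derivative to zero → g'(t)(T+t) = g(t).
g'(t) = 233·44/(t + 44)². Setting 233·44/(t+44)² = 233t/[(t+44)(11+t)] gives 44(11+t) = t(t+44), so t² = 44×11 = 484.
t* = √484 = 22 min.

22.0 min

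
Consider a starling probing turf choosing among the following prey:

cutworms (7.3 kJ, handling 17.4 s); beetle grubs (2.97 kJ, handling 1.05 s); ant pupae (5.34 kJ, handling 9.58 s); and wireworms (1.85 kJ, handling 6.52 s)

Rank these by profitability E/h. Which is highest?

beetle grubs

Profitability E/h (kJ/s): cutworms = 7.3/17.4 = 0.42, beetle grubs = 2.97/1.05 = 2.83, ant pupae = 5.34/9.58 = 0.557, wireworms = 1.85/6.52 = 0.284.
Ranked: beetle grubs > ant pupae > cutworms > wireworms.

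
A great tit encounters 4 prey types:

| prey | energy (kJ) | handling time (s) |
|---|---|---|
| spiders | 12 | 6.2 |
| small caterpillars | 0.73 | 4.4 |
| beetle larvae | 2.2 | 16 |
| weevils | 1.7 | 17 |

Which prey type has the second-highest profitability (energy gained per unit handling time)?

In descending order of E/h:
spiders: 12/6.2 = 1.94 kJ/s
small caterpillars: 0.73/4.4 = 0.166 kJ/s
beetle larvae: 2.2/16 = 0.138 kJ/s
weevils: 1.7/17 = 0.1 kJ/s

small caterpillars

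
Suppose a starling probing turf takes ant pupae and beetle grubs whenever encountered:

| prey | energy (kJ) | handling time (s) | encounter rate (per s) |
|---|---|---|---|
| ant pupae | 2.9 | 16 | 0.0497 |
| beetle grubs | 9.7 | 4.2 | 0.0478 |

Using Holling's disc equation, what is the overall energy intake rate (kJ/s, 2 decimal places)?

0.30 kJ/s

R = (0.0497×2.9 + 0.0478×9.7) / (1 + 0.0497×16 + 0.0478×4.2) = 0.6078/1.996 = 0.3045 kJ/s.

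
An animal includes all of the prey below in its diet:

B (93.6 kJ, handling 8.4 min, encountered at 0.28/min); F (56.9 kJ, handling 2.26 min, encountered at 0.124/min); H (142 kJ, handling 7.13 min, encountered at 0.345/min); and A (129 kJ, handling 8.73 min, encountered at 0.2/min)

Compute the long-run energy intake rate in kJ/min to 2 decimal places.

Energy encountered per unit search time: 0.28×93.6 + 0.124×56.9 + 0.345×142 + 0.2×129 = 108.1 kJ/min.
Handling time per unit search time: 0.28×8.4 + 0.124×2.26 + 0.345×7.13 + 0.2×8.73 = 6.838.
Rate = 108.1/(1 + 6.838) = 13.79 kJ/min.

13.79 kJ/min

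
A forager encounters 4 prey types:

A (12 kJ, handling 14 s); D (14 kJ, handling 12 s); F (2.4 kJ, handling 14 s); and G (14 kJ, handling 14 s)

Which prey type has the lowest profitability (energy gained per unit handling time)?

F

Profitability E/h (kJ/s): A = 12/14 = 0.857, D = 14/12 = 1.17, F = 2.4/14 = 0.171, G = 14/14 = 1.
Ranked: D > G > A > F.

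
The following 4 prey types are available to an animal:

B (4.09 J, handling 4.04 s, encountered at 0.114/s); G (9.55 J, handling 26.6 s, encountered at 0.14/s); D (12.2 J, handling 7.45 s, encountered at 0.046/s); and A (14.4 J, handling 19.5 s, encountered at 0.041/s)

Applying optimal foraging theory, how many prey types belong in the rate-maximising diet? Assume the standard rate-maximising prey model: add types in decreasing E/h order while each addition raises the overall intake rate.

3

E/h in descending order: D 1.64, B 1.01, A 0.738, G 0.359 J/s. The optimal diet is the largest prefix of this list for which every included type satisfies E_i/h_i > R on the types above it.
Rate on top 1: 0.418. B: 1.01 > 0.418 → include.
Rate on top 2: 0.5698. A: 0.738 > 0.5698 → include.
Rate on top 3: 0.6216. G: 0.359 < 0.6216 → exclude; stop.
Optimal diet: D, B, A — 3 of 4 types.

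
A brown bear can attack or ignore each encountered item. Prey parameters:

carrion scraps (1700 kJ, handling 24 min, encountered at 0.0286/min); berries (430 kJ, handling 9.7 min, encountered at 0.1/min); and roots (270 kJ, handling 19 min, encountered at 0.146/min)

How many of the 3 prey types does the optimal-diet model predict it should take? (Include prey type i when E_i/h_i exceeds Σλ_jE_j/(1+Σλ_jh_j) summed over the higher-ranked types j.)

Profitabilities (E/h, kJ/min): carrion scraps 70.8, berries 44.3, roots 14.2. Add prey in this order while the next type's profitability exceeds the intake rate on those already taken.
Rate on top 1: 28.83. berries: 44.3 > 28.83 → include.
Rate on top 2: 34.49. roots: 14.2 < 34.49 → exclude; stop.
Optimal diet: carrion scraps, berries — 2 of 3 types.

2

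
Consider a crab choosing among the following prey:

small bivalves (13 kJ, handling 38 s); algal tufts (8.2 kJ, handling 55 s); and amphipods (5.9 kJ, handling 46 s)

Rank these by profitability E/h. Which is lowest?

amphipods

Profitability E/h (kJ/s): small bivalves = 13/38 = 0.342, algal tufts = 8.2/55 = 0.149, amphipods = 5.9/46 = 0.128.
Ranked: small bivalves > algal tufts > amphipods.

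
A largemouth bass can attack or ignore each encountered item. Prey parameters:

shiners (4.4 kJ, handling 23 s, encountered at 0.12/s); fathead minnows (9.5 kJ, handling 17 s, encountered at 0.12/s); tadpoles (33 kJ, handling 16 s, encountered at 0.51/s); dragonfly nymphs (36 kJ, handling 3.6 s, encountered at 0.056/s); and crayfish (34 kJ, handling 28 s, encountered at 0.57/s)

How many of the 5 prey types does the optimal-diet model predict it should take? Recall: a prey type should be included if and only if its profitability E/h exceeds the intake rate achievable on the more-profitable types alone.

Profitabilities (E/h, kJ/s): dragonfly nymphs 10, tadpoles 2.06, crayfish 1.21, fathead minnows 0.559, shiners 0.191. Add prey in this order while the next type's profitability exceeds the intake rate on those already taken.
Rate on top 1: 1.678. tadpoles: 2.06 > 1.678 → include.
Rate on top 2: 2.013. crayfish: 1.21 < 2.013 → exclude; stop.
Optimal diet: dragonfly nymphs, tadpoles — 2 of 5 types.

2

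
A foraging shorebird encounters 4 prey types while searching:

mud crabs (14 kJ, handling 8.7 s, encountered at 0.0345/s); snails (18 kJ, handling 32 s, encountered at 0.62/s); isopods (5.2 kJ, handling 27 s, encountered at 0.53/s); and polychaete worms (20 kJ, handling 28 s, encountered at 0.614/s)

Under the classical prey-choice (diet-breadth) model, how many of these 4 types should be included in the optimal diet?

2

Profitabilities (E/h, kJ/s): mud crabs 1.61, polychaete worms 0.714, snails 0.562, isopods 0.193. Add prey in this order while the next type's profitability exceeds the intake rate on those already taken.
Rate on top 1: 0.3715. polychaete worms: 0.714 > 0.3715 → include.
Rate on top 2: 0.6902. snails: 0.562 < 0.6902 → exclude; stop.
Optimal diet: mud crabs, polychaete worms — 2 of 4 types.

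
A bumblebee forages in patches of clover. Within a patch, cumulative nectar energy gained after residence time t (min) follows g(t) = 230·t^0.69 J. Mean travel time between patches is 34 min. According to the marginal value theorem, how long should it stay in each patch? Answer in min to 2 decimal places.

75.68 min

Optimal t* satisfies g'(t*) = g(t*)/(T + t*).
g'(t) = 0.69·230·t^-0.31. Setting 0.69·230·t^-0.31 = 230·t^0.69/(34+t) gives 0.69(34+t) = t, so 0.31·t = 0.69×34.
t* = 0.69×34/0.31 = 75.68 min.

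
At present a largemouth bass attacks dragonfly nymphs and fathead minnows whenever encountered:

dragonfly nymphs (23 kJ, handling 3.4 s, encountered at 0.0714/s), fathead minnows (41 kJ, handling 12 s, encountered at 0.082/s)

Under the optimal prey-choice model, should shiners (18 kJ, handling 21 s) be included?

Intake rate on the current diet: R = (0.0714×23 + 0.082×41) / (1 + 0.0714×3.4 + 0.082×12) = 5.004/2.227 = 2.247 kJ/s.
shiners: E/h = 18/21 = 0.8571 kJ/s.
Since 0.8571 < R, time spent handling shiners is better spent searching.

No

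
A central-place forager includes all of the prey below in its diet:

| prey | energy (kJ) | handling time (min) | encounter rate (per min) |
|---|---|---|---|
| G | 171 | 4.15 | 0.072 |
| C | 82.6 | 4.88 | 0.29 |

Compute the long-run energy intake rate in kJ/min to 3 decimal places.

R = (0.072×171 + 0.29×82.6) / (1 + 0.072×4.15 + 0.29×4.88) = 36.27/2.714 = 13.36 kJ/min.

13.363 kJ/min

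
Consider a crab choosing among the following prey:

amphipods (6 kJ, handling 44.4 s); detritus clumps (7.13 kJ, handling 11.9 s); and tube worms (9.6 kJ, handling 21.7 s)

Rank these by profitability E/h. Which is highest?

Profitability E/h (kJ/s): amphipods = 6/44.4 = 0.135, detritus clumps = 7.13/11.9 = 0.599, tube worms = 9.6/21.7 = 0.442.
Ranked: detritus clumps > tube worms > amphipods.

detritus clumps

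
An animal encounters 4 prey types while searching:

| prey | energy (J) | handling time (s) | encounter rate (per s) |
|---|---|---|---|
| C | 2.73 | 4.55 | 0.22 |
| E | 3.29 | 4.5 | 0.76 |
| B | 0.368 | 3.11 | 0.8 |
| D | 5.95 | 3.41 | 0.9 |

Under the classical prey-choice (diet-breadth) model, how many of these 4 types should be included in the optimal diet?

1

E/h in descending order: D 1.74, E 0.731, C 0.6, B 0.118 J/s. The optimal diet is the largest prefix of this list for which every included type satisfies E_i/h_i > R on the types above it.
Rate on top 1: 1.316. E: 0.731 < 1.316 → exclude; stop.
Optimal diet: D — 1 of 4 types.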